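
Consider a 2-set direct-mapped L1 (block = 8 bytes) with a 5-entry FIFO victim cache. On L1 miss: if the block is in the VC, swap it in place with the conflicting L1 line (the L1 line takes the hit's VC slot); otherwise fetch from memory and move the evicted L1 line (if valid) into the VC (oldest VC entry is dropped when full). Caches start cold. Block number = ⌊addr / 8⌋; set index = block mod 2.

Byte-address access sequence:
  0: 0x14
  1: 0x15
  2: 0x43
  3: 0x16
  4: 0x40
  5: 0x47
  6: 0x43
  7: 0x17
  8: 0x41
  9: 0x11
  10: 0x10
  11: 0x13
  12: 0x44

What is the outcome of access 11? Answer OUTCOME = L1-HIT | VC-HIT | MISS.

0: 0x14 (blk 2, set 0) → MISS  vc=[]
1: 0x15 (blk 2, set 0) → L1-HIT  vc=[]
2: 0x43 (blk 8, set 0) → MISS  vc=[2]
3: 0x16 (blk 2, set 0) → VC-HIT  vc=[8]
4: 0x40 (blk 8, set 0) → VC-HIT  vc=[2]
5: 0x47 (blk 8, set 0) → L1-HIT  vc=[2]
6: 0x43 (blk 8, set 0) → L1-HIT  vc=[2]
7: 0x17 (blk 2, set 0) → VC-HIT  vc=[8]
8: 0x41 (blk 8, set 0) → VC-HIT  vc=[2]
9: 0x11 (blk 2, set 0) → VC-HIT  vc=[8]
10: 0x10 (blk 2, set 0) → L1-HIT  vc=[8]
11: 0x13 (blk 2, set 0) → L1-HIT  vc=[8]
12: 0x44 (blk 8, set 0) → VC-HIT  vc=[2]

OUTCOME = L1-HIT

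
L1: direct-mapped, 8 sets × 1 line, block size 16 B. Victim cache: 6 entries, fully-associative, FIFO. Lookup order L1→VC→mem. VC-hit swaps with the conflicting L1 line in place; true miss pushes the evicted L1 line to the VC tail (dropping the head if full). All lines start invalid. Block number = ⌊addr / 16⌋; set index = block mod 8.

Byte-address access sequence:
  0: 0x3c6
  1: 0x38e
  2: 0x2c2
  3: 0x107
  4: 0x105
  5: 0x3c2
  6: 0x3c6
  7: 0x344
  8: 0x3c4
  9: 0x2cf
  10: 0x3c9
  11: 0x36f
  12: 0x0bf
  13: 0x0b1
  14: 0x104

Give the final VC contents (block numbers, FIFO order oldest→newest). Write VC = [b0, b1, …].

0: 0x3c6 (blk 60, set 4) → MISS  vc=[]
1: 0x38e (blk 56, set 0) → MISS  vc=[]
2: 0x2c2 (blk 44, set 4) → MISS  vc=[60]
3: 0x107 (blk 16, set 0) → MISS  vc=[60, 56]
4: 0x105 (blk 16, set 0) → L1-HIT  vc=[60, 56]
5: 0x3c2 (blk 60, set 4) → VC-HIT  vc=[44, 56]
6: 0x3c6 (blk 60, set 4) → L1-HIT  vc=[44, 56]
7: 0x344 (blk 52, set 4) → MISS  vc=[44, 56, 60]
8: 0x3c4 (blk 60, set 4) → VC-HIT  vc=[44, 56, 52]
9: 0x2cf (blk 44, set 4) → VC-HIT  vc=[60, 56, 52]
10: 0x3c9 (blk 60, set 4) → VC-HIT  vc=[44, 56, 52]
11: 0x36f (blk 54, set 6) → MISS  vc=[44, 56, 52]
12: 0xbf (blk 11, set 3) → MISS  vc=[44, 56, 52]
13: 0xb1 (blk 11, set 3) → L1-HIT  vc=[44, 56, 52]
14: 0x104 (blk 16, set 0) → L1-HIT  vc=[44, 56, 52]

VC = [44, 56, 52]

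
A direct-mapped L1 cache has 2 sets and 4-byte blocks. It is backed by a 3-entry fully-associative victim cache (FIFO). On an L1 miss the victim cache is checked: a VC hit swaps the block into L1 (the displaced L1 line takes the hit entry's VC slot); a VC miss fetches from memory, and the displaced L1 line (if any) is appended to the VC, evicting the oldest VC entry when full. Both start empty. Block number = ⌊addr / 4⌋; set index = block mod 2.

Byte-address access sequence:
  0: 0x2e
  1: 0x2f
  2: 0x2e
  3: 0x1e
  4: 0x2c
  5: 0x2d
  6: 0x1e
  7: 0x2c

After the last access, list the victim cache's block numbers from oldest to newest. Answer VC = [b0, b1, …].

VC = [7]

0: 0x2e (blk 11, set 1) → MISS  vc=[]
1: 0x2f (blk 11, set 1) → L1-HIT  vc=[]
2: 0x2e (blk 11, set 1) → L1-HIT  vc=[]
3: 0x1e (blk 7, set 1) → MISS  vc=[11]
4: 0x2c (blk 11, set 1) → VC-HIT  vc=[7]
5: 0x2d (blk 11, set 1) → L1-HIT  vc=[7]
6: 0x1e (blk 7, set 1) → VC-HIT  vc=[11]
7: 0x2c (blk 11, set 1) → VC-HIT  vc=[7]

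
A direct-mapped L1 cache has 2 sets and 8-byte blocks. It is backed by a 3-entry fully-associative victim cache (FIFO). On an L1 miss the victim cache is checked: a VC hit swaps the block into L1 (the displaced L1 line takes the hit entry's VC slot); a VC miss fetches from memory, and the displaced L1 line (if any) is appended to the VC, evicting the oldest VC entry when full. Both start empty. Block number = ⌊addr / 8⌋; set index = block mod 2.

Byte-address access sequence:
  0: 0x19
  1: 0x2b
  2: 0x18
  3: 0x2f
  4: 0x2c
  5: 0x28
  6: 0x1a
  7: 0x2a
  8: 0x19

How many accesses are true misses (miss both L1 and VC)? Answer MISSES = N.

#0 0x19→b3/s1 MISS; vc=[]
#1 0x2b→b5/s1 MISS; vc=[3]
#2 0x18→b3/s1 VC-HIT; vc=[5]
#3 0x2f→b5/s1 VC-HIT; vc=[3]
#4 0x2c→b5/s1 L1-HIT; vc=[3]
#5 0x28→b5/s1 L1-HIT; vc=[3]
#6 0x1a→b3/s1 VC-HIT; vc=[5]
#7 0x2a→b5/s1 VC-HIT; vc=[3]
#8 0x19→b3/s1 VC-HIT; vc=[5]

MISSES = 2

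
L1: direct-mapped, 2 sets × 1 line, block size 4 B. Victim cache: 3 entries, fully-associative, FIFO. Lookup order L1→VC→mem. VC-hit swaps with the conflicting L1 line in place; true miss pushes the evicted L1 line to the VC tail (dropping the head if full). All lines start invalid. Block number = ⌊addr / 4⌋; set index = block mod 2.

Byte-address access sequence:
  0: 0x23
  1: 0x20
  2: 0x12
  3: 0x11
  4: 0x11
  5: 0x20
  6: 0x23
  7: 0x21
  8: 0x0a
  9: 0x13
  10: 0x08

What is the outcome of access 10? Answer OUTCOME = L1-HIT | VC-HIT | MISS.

  [0] addr=0x23 blk=8 s=0: MISS | VC []
  [1] addr=0x20 blk=8 s=0: L1-HIT | VC []
  [2] addr=0x12 blk=4 s=0: MISS | VC [8]
  [3] addr=0x11 blk=4 s=0: L1-HIT | VC [8]
  [4] addr=0x11 blk=4 s=0: L1-HIT | VC [8]
  [5] addr=0x20 blk=8 s=0: VC-HIT | VC [4]
  [6] addr=0x23 blk=8 s=0: L1-HIT | VC [4]
  [7] addr=0x21 blk=8 s=0: L1-HIT | VC [4]
  [8] addr=0xa blk=2 s=0: MISS | VC [4, 8]
  [9] addr=0x13 blk=4 s=0: VC-HIT | VC [2, 8]
  [10] addr=0x8 blk=2 s=0: VC-HIT | VC [4, 8]

OUTCOME = VC-HIT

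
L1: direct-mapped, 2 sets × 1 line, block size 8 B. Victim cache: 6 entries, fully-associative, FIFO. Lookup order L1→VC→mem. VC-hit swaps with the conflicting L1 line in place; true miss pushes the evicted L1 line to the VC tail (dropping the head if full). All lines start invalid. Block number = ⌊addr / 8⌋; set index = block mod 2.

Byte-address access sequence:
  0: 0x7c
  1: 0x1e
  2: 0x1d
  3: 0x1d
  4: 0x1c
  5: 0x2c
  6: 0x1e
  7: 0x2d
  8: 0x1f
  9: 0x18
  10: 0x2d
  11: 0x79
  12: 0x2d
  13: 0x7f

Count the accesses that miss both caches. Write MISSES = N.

MISSES = 3

  [0] addr=0x7c blk=15 s=1: MISS | VC []
  [1] addr=0x1e blk=3 s=1: MISS | VC [15]
  [2] addr=0x1d blk=3 s=1: L1-HIT | VC [15]
  [3] addr=0x1d blk=3 s=1: L1-HIT | VC [15]
  [4] addr=0x1c blk=3 s=1: L1-HIT | VC [15]
  [5] addr=0x2c blk=5 s=1: MISS | VC [15, 3]
  [6] addr=0x1e blk=3 s=1: VC-HIT | VC [15, 5]
  [7] addr=0x2d blk=5 s=1: VC-HIT | VC [15, 3]
  [8] addr=0x1f blk=3 s=1: VC-HIT | VC [15, 5]
  [9] addr=0x18 blk=3 s=1: L1-HIT | VC [15, 5]
  [10] addr=0x2d blk=5 s=1: VC-HIT | VC [15, 3]
  [11] addr=0x79 blk=15 s=1: VC-HIT | VC [5, 3]
  [12] addr=0x2d blk=5 s=1: VC-HIT | VC [15, 3]
  [13] addr=0x7f blk=15 s=1: VC-HIT | VC [5, 3]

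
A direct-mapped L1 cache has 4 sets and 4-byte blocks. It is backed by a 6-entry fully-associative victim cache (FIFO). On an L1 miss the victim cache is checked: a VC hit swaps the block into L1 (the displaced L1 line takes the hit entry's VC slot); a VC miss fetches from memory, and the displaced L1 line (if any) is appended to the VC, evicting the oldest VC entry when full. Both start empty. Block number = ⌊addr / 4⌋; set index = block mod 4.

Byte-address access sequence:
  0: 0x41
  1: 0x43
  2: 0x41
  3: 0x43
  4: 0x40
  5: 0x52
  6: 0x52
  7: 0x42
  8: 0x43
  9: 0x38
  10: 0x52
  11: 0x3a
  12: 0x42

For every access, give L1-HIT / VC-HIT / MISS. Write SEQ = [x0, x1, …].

SEQ = [MISS, L1-HIT, L1-HIT, L1-HIT, L1-HIT, MISS, L1-HIT, VC-HIT, L1-HIT, MISS, VC-HIT, L1-HIT, VC-HIT]

0: 0x41 (blk 16, set 0) → MISS  vc=[]
1: 0x43 (blk 16, set 0) → L1-HIT  vc=[]
2: 0x41 (blk 16, set 0) → L1-HIT  vc=[]
3: 0x43 (blk 16, set 0) → L1-HIT  vc=[]
4: 0x40 (blk 16, set 0) → L1-HIT  vc=[]
5: 0x52 (blk 20, set 0) → MISS  vc=[16]
6: 0x52 (blk 20, set 0) → L1-HIT  vc=[16]
7: 0x42 (blk 16, set 0) → VC-HIT  vc=[20]
8: 0x43 (blk 16, set 0) → L1-HIT  vc=[20]
9: 0x38 (blk 14, set 2) → MISS  vc=[20]
10: 0x52 (blk 20, set 0) → VC-HIT  vc=[16]
11: 0x3a (blk 14, set 2) → L1-HIT  vc=[16]
12: 0x42 (blk 16, set 0) → VC-HIT  vc=[20]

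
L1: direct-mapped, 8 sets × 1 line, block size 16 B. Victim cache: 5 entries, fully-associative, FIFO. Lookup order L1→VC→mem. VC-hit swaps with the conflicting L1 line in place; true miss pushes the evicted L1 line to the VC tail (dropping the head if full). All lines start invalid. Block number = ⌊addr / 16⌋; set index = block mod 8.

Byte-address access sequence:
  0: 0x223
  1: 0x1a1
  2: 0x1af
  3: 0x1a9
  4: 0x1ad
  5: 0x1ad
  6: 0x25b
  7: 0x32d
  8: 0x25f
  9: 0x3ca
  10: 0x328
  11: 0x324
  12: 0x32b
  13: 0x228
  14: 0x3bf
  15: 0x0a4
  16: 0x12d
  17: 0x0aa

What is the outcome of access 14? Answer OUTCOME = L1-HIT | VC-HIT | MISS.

#0 0x223→b34/s2 MISS; vc=[]
#1 0x1a1→b26/s2 MISS; vc=[34]
#2 0x1af→b26/s2 L1-HIT; vc=[34]
#3 0x1a9→b26/s2 L1-HIT; vc=[34]
#4 0x1ad→b26/s2 L1-HIT; vc=[34]
#5 0x1ad→b26/s2 L1-HIT; vc=[34]
#6 0x25b→b37/s5 MISS; vc=[34]
#7 0x32d→b50/s2 MISS; vc=[34,26]
#8 0x25f→b37/s5 L1-HIT; vc=[34,26]
#9 0x3ca→b60/s4 MISS; vc=[34,26]
#10 0x328→b50/s2 L1-HIT; vc=[34,26]
#11 0x324→b50/s2 L1-HIT; vc=[34,26]
#12 0x32b→b50/s2 L1-HIT; vc=[34,26]
#13 0x228→b34/s2 VC-HIT; vc=[50,26]
#14 0x3bf→b59/s3 MISS; vc=[50,26]
#15 0xa4→b10/s2 MISS; vc=[50,26,34]
#16 0x12d→b18/s2 MISS; vc=[50,26,34,10]
#17 0xaa→b10/s2 VC-HIT; vc=[50,26,34,18]

OUTCOME = MISS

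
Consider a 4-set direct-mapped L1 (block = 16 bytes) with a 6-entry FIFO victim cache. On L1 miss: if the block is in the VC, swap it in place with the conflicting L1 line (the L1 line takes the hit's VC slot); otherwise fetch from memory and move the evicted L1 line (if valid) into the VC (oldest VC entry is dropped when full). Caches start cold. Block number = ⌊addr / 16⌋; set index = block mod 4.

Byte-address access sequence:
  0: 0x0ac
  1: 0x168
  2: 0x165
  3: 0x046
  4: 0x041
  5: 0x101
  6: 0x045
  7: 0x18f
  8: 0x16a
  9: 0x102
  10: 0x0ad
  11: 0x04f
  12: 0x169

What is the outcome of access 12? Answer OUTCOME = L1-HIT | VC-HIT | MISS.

0: 0xac (blk 10, set 2) → MISS  vc=[]
1: 0x168 (blk 22, set 2) → MISS  vc=[10]
2: 0x165 (blk 22, set 2) → L1-HIT  vc=[10]
3: 0x46 (blk 4, set 0) → MISS  vc=[10]
4: 0x41 (blk 4, set 0) → L1-HIT  vc=[10]
5: 0x101 (blk 16, set 0) → MISS  vc=[10, 4]
6: 0x45 (blk 4, set 0) → VC-HIT  vc=[10, 16]
7: 0x18f (blk 24, set 0) → MISS  vc=[10, 16, 4]
8: 0x16a (blk 22, set 2) → L1-HIT  vc=[10, 16, 4]
9: 0x102 (blk 16, set 0) → VC-HIT  vc=[10, 24, 4]
10: 0xad (blk 10, set 2) → VC-HIT  vc=[22, 24, 4]
11: 0x4f (blk 4, set 0) → VC-HIT  vc=[22, 24, 16]
12: 0x169 (blk 22, set 2) → VC-HIT  vc=[10, 24, 16]

OUTCOME = VC-HIT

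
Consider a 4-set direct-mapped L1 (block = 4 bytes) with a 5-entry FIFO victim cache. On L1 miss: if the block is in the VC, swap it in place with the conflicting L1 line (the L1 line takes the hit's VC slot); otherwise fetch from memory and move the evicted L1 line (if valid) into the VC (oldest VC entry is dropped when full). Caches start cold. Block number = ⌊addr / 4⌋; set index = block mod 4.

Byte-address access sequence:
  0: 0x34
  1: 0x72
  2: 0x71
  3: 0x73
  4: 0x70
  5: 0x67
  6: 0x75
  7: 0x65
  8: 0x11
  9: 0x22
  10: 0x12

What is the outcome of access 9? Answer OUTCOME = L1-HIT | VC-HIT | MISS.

OUTCOME = MISS

0: 0x34 (blk 13, set 1) → MISS  vc=[]
1: 0x72 (blk 28, set 0) → MISS  vc=[]
2: 0x71 (blk 28, set 0) → L1-HIT  vc=[]
3: 0x73 (blk 28, set 0) → L1-HIT  vc=[]
4: 0x70 (blk 28, set 0) → L1-HIT  vc=[]
5: 0x67 (blk 25, set 1) → MISS  vc=[13]
6: 0x75 (blk 29, set 1) → MISS  vc=[13, 25]
7: 0x65 (blk 25, set 1) → VC-HIT  vc=[13, 29]
8: 0x11 (blk 4, set 0) → MISS  vc=[13, 29, 28]
9: 0x22 (blk 8, set 0) → MISS  vc=[13, 29, 28, 4]
10: 0x12 (blk 4, set 0) → VC-HIT  vc=[13, 29, 28, 8]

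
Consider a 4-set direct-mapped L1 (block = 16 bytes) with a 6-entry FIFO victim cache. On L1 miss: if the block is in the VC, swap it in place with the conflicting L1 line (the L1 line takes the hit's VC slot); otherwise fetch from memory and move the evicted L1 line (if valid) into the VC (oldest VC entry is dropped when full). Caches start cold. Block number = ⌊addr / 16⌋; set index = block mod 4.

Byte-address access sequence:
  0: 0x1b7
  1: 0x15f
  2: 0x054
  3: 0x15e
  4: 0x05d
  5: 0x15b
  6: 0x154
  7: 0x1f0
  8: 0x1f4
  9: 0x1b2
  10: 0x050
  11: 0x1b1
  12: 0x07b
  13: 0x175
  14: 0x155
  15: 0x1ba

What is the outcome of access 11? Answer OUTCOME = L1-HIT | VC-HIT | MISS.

0: 0x1b7 (blk 27, set 3) → MISS  vc=[]
1: 0x15f (blk 21, set 1) → MISS  vc=[]
2: 0x54 (blk 5, set 1) → MISS  vc=[21]
3: 0x15e (blk 21, set 1) → VC-HIT  vc=[5]
4: 0x5d (blk 5, set 1) → VC-HIT  vc=[21]
5: 0x15b (blk 21, set 1) → VC-HIT  vc=[5]
6: 0x154 (blk 21, set 1) → L1-HIT  vc=[5]
7: 0x1f0 (blk 31, set 3) → MISS  vc=[5, 27]
8: 0x1f4 (blk 31, set 3) → L1-HIT  vc=[5, 27]
9: 0x1b2 (blk 27, set 3) → VC-HIT  vc=[5, 31]
10: 0x50 (blk 5, set 1) → VC-HIT  vc=[21, 31]
11: 0x1b1 (blk 27, set 3) → L1-HIT  vc=[21, 31]
12: 0x7b (blk 7, set 3) → MISS  vc=[21, 31, 27]
13: 0x175 (blk 23, set 3) → MISS  vc=[21, 31, 27, 7]
14: 0x155 (blk 21, set 1) → VC-HIT  vc=[5, 31, 27, 7]
15: 0x1ba (blk 27, set 3) → VC-HIT  vc=[5, 31, 23, 7]

OUTCOME = L1-HIT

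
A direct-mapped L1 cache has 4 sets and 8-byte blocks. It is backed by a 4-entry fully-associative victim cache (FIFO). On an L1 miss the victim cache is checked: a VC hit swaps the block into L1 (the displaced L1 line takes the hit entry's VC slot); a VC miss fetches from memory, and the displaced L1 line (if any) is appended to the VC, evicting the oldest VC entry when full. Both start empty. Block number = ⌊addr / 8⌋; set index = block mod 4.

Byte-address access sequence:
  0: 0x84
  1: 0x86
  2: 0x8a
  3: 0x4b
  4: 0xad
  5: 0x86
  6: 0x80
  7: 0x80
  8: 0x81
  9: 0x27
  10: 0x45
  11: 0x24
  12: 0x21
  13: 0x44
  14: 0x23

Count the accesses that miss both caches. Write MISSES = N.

  [0] addr=0x84 blk=16 s=0: MISS | VC []
  [1] addr=0x86 blk=16 s=0: L1-HIT | VC []
  [2] addr=0x8a blk=17 s=1: MISS | VC []
  [3] addr=0x4b blk=9 s=1: MISS | VC [17]
  [4] addr=0xad blk=21 s=1: MISS | VC [17, 9]
  [5] addr=0x86 blk=16 s=0: L1-HIT | VC [17, 9]
  [6] addr=0x80 blk=16 s=0: L1-HIT | VC [17, 9]
  [7] addr=0x80 blk=16 s=0: L1-HIT | VC [17, 9]
  [8] addr=0x81 blk=16 s=0: L1-HIT | VC [17, 9]
  [9] addr=0x27 blk=4 s=0: MISS | VC [17, 9, 16]
  [10] addr=0x45 blk=8 s=0: MISS | VC [17, 9, 16, 4]
  [11] addr=0x24 blk=4 s=0: VC-HIT | VC [17, 9, 16, 8]
  [12] addr=0x21 blk=4 s=0: L1-HIT | VC [17, 9, 16, 8]
  [13] addr=0x44 blk=8 s=0: VC-HIT | VC [17, 9, 16, 4]
  [14] addr=0x23 blk=4 s=0: VC-HIT | VC [17, 9, 16, 8]

MISSES = 6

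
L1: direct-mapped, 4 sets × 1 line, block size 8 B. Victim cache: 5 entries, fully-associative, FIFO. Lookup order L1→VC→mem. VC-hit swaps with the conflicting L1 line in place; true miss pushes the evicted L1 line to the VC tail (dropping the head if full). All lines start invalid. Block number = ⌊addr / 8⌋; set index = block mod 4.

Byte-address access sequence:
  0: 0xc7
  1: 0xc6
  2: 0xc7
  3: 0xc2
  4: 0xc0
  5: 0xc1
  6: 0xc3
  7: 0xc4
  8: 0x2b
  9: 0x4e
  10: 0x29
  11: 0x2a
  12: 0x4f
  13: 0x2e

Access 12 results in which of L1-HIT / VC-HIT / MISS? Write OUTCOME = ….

0: 0xc7 (blk 24, set 0) → MISS  vc=[]
1: 0xc6 (blk 24, set 0) → L1-HIT  vc=[]
2: 0xc7 (blk 24, set 0) → L1-HIT  vc=[]
3: 0xc2 (blk 24, set 0) → L1-HIT  vc=[]
4: 0xc0 (blk 24, set 0) → L1-HIT  vc=[]
5: 0xc1 (blk 24, set 0) → L1-HIT  vc=[]
6: 0xc3 (blk 24, set 0) → L1-HIT  vc=[]
7: 0xc4 (blk 24, set 0) → L1-HIT  vc=[]
8: 0x2b (blk 5, set 1) → MISS  vc=[]
9: 0x4e (blk 9, set 1) → MISS  vc=[5]
10: 0x29 (blk 5, set 1) → VC-HIT  vc=[9]
11: 0x2a (blk 5, set 1) → L1-HIT  vc=[9]
12: 0x4f (blk 9, set 1) → VC-HIT  vc=[5]
13: 0x2e (blk 5, set 1) → VC-HIT  vc=[9]

OUTCOME = VC-HIT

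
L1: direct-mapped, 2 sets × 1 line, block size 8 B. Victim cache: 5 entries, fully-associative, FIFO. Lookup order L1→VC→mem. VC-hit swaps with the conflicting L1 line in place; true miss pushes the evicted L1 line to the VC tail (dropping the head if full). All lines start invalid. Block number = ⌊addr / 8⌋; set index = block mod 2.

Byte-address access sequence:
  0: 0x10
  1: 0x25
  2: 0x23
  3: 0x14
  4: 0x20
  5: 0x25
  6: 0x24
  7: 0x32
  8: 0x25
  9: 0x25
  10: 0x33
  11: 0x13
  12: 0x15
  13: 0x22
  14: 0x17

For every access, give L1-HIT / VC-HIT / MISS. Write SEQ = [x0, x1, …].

SEQ = [MISS, MISS, L1-HIT, VC-HIT, VC-HIT, L1-HIT, L1-HIT, MISS, VC-HIT, L1-HIT, VC-HIT, VC-HIT, L1-HIT, VC-HIT, VC-HIT]

0: 0x10 (blk 2, set 0) → MISS  vc=[]
1: 0x25 (blk 4, set 0) → MISS  vc=[2]
2: 0x23 (blk 4, set 0) → L1-HIT  vc=[2]
3: 0x14 (blk 2, set 0) → VC-HIT  vc=[4]
4: 0x20 (blk 4, set 0) → VC-HIT  vc=[2]
5: 0x25 (blk 4, set 0) → L1-HIT  vc=[2]
6: 0x24 (blk 4, set 0) → L1-HIT  vc=[2]
7: 0x32 (blk 6, set 0) → MISS  vc=[2, 4]
8: 0x25 (blk 4, set 0) → VC-HIT  vc=[2, 6]
9: 0x25 (blk 4, set 0) → L1-HIT  vc=[2, 6]
10: 0x33 (blk 6, set 0) → VC-HIT  vc=[2, 4]
11: 0x13 (blk 2, set 0) → VC-HIT  vc=[6, 4]
12: 0x15 (blk 2, set 0) → L1-HIT  vc=[6, 4]
13: 0x22 (blk 4, set 0) → VC-HIT  vc=[6, 2]
14: 0x17 (blk 2, set 0) → VC-HIT  vc=[6, 4]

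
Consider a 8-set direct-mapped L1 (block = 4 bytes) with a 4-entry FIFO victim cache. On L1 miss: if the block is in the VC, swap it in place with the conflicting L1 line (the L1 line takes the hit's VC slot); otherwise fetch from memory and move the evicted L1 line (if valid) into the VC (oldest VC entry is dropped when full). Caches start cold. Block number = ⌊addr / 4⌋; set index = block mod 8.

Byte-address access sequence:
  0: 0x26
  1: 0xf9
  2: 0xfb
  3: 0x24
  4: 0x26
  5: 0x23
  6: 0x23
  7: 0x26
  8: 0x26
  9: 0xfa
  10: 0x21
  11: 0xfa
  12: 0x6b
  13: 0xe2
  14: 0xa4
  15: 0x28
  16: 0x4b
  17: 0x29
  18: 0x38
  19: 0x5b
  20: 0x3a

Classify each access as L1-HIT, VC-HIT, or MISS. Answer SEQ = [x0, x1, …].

SEQ = [MISS, MISS, L1-HIT, L1-HIT, L1-HIT, MISS, L1-HIT, L1-HIT, L1-HIT, L1-HIT, L1-HIT, L1-HIT, MISS, MISS, MISS, MISS, MISS, VC-HIT, MISS, MISS, VC-HIT]

  [0] addr=0x26 blk=9 s=1: MISS | VC []
  [1] addr=0xf9 blk=62 s=6: MISS | VC []
  [2] addr=0xfb blk=62 s=6: L1-HIT | VC []
  [3] addr=0x24 blk=9 s=1: L1-HIT | VC []
  [4] addr=0x26 blk=9 s=1: L1-HIT | VC []
  [5] addr=0x23 blk=8 s=0: MISS | VC []
  [6] addr=0x23 blk=8 s=0: L1-HIT | VC []
  [7] addr=0x26 blk=9 s=1: L1-HIT | VC []
  [8] addr=0x26 blk=9 s=1: L1-HIT | VC []
  [9] addr=0xfa blk=62 s=6: L1-HIT | VC []
  [10] addr=0x21 blk=8 s=0: L1-HIT | VC []
  [11] addr=0xfa blk=62 s=6: L1-HIT | VC []
  [12] addr=0x6b blk=26 s=2: MISS | VC []
  [13] addr=0xe2 blk=56 s=0: MISS | VC [8]
  [14] addr=0xa4 blk=41 s=1: MISS | VC [8, 9]
  [15] addr=0x28 blk=10 s=2: MISS | VC [8, 9, 26]
  [16] addr=0x4b blk=18 s=2: MISS | VC [8, 9, 26, 10]
  [17] addr=0x29 blk=10 s=2: VC-HIT | VC [8, 9, 26, 18]
  [18] addr=0x38 blk=14 s=6: MISS | VC [9, 26, 18, 62]
  [19] addr=0x5b blk=22 s=6: MISS | VC [26, 18, 62, 14]
  [20] addr=0x3a blk=14 s=6: VC-HIT | VC [26, 18, 62, 22]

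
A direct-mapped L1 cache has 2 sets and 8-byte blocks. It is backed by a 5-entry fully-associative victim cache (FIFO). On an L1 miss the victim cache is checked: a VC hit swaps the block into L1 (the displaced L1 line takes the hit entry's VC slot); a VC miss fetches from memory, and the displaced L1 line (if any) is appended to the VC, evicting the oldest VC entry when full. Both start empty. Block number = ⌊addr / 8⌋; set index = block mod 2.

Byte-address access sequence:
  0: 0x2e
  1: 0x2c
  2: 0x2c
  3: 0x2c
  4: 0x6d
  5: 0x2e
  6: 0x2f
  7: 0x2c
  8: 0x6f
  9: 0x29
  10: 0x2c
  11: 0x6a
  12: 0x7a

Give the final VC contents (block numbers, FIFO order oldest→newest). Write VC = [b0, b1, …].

0: 0x2e (blk 5, set 1) → MISS  vc=[]
1: 0x2c (blk 5, set 1) → L1-HIT  vc=[]
2: 0x2c (blk 5, set 1) → L1-HIT  vc=[]
3: 0x2c (blk 5, set 1) → L1-HIT  vc=[]
4: 0x6d (blk 13, set 1) → MISS  vc=[5]
5: 0x2e (blk 5, set 1) → VC-HIT  vc=[13]
6: 0x2f (blk 5, set 1) → L1-HIT  vc=[13]
7: 0x2c (blk 5, set 1) → L1-HIT  vc=[13]
8: 0x6f (blk 13, set 1) → VC-HIT  vc=[5]
9: 0x29 (blk 5, set 1) → VC-HIT  vc=[13]
10: 0x2c (blk 5, set 1) → L1-HIT  vc=[13]
11: 0x6a (blk 13, set 1) → VC-HIT  vc=[5]
12: 0x7a (blk 15, set 1) → MISS  vc=[5, 13]

VC = [5, 13]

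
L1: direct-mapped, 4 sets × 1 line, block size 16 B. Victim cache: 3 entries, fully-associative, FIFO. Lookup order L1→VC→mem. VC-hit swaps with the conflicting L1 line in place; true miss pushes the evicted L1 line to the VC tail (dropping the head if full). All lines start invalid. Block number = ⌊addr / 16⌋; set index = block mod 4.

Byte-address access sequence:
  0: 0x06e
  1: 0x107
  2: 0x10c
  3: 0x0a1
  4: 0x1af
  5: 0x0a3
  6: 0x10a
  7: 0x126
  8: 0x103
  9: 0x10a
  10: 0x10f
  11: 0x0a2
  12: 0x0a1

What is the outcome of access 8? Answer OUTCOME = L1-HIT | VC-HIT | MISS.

  [0] addr=0x6e blk=6 s=2: MISS | VC []
  [1] addr=0x107 blk=16 s=0: MISS | VC []
  [2] addr=0x10c blk=16 s=0: L1-HIT | VC []
  [3] addr=0xa1 blk=10 s=2: MISS | VC [6]
  [4] addr=0x1af blk=26 s=2: MISS | VC [6, 10]
  [5] addr=0xa3 blk=10 s=2: VC-HIT | VC [6, 26]
  [6] addr=0x10a blk=16 s=0: L1-HIT | VC [6, 26]
  [7] addr=0x126 blk=18 s=2: MISS | VC [6, 26, 10]
  [8] addr=0x103 blk=16 s=0: L1-HIT | VC [6, 26, 10]
  [9] addr=0x10a blk=16 s=0: L1-HIT | VC [6, 26, 10]
  [10] addr=0x10f blk=16 s=0: L1-HIT | VC [6, 26, 10]
  [11] addr=0xa2 blk=10 s=2: VC-HIT | VC [6, 26, 18]
  [12] addr=0xa1 blk=10 s=2: L1-HIT | VC [6, 26, 18]

OUTCOME = L1-HIT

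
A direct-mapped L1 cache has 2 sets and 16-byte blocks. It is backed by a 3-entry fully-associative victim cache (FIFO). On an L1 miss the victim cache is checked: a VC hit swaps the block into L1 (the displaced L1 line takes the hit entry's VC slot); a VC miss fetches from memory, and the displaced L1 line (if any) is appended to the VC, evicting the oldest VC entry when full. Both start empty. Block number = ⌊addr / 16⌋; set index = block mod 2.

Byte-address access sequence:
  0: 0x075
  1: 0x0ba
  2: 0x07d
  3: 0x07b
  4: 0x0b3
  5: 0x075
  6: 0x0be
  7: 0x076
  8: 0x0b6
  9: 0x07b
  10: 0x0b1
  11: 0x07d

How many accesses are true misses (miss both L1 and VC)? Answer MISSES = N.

#0 0x75→b7/s1 MISS; vc=[]
#1 0xba→b11/s1 MISS; vc=[7]
#2 0x7d→b7/s1 VC-HIT; vc=[11]
#3 0x7b→b7/s1 L1-HIT; vc=[11]
#4 0xb3→b11/s1 VC-HIT; vc=[7]
#5 0x75→b7/s1 VC-HIT; vc=[11]
#6 0xbe→b11/s1 VC-HIT; vc=[7]
#7 0x76→b7/s1 VC-HIT; vc=[11]
#8 0xb6→b11/s1 VC-HIT; vc=[7]
#9 0x7b→b7/s1 VC-HIT; vc=[11]
#10 0xb1→b11/s1 VC-HIT; vc=[7]
#11 0x7d→b7/s1 VC-HIT; vc=[11]

MISSES = 2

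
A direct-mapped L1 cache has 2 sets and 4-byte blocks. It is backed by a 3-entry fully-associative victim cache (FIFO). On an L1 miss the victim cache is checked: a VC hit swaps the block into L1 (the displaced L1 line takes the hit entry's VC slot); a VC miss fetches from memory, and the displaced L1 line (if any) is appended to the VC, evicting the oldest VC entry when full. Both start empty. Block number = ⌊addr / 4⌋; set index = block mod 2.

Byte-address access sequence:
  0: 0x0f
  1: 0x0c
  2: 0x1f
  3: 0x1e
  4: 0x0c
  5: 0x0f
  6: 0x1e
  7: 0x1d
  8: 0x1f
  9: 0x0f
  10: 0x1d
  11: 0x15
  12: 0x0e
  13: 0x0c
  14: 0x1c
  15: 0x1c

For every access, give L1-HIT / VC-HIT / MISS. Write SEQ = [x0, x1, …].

0: 0xf (blk 3, set 1) → MISS  vc=[]
1: 0xc (blk 3, set 1) → L1-HIT  vc=[]
2: 0x1f (blk 7, set 1) → MISS  vc=[3]
3: 0x1e (blk 7, set 1) → L1-HIT  vc=[3]
4: 0xc (blk 3, set 1) → VC-HIT  vc=[7]
5: 0xf (blk 3, set 1) → L1-HIT  vc=[7]
6: 0x1e (blk 7, set 1) → VC-HIT  vc=[3]
7: 0x1d (blk 7, set 1) → L1-HIT  vc=[3]
8: 0x1f (blk 7, set 1) → L1-HIT  vc=[3]
9: 0xf (blk 3, set 1) → VC-HIT  vc=[7]
10: 0x1d (blk 7, set 1) → VC-HIT  vc=[3]
11: 0x15 (blk 5, set 1) → MISS  vc=[3, 7]
12: 0xe (blk 3, set 1) → VC-HIT  vc=[5, 7]
13: 0xc (blk 3, set 1) → L1-HIT  vc=[5, 7]
14: 0x1c (blk 7, set 1) → VC-HIT  vc=[5, 3]
15: 0x1c (blk 7, set 1) → L1-HIT  vc=[5, 3]

SEQ = [MISS, L1-HIT, MISS, L1-HIT, VC-HIT, L1-HIT, VC-HIT, L1-HIT, L1-HIT, VC-HIT, VC-HIT, MISS, VC-HIT, L1-HIT, VC-HIT, L1-HIT]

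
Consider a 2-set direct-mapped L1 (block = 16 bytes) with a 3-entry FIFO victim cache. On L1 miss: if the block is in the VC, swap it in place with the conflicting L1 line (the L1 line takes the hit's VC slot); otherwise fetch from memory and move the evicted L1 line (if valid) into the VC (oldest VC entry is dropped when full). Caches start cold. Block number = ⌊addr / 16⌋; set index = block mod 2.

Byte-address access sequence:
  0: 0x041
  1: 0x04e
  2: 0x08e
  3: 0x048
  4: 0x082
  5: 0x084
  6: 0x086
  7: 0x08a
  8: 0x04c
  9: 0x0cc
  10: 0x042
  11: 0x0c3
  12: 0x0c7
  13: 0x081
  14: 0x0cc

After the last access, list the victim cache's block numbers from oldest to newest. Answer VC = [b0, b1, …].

0: 0x41 (blk 4, set 0) → MISS  vc=[]
1: 0x4e (blk 4, set 0) → L1-HIT  vc=[]
2: 0x8e (blk 8, set 0) → MISS  vc=[4]
3: 0x48 (blk 4, set 0) → VC-HIT  vc=[8]
4: 0x82 (blk 8, set 0) → VC-HIT  vc=[4]
5: 0x84 (blk 8, set 0) → L1-HIT  vc=[4]
6: 0x86 (blk 8, set 0) → L1-HIT  vc=[4]
7: 0x8a (blk 8, set 0) → L1-HIT  vc=[4]
8: 0x4c (blk 4, set 0) → VC-HIT  vc=[8]
9: 0xcc (blk 12, set 0) → MISS  vc=[8, 4]
10: 0x42 (blk 4, set 0) → VC-HIT  vc=[8, 12]
11: 0xc3 (blk 12, set 0) → VC-HIT  vc=[8, 4]
12: 0xc7 (blk 12, set 0) → L1-HIT  vc=[8, 4]
13: 0x81 (blk 8, set 0) → VC-HIT  vc=[12, 4]
14: 0xcc (blk 12, set 0) → VC-HIT  vc=[8, 4]

VC = [8, 4]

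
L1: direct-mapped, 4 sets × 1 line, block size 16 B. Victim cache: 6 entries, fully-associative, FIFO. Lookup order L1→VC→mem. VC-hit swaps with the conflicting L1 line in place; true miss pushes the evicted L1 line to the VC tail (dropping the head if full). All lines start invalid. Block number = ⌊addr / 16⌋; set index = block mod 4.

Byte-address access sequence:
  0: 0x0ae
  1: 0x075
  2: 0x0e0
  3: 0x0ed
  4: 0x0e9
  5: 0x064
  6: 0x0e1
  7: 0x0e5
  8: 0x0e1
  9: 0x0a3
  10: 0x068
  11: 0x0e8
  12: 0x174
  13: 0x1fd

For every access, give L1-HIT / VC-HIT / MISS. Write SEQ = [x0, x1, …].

SEQ = [MISS, MISS, MISS, L1-HIT, L1-HIT, MISS, VC-HIT, L1-HIT, L1-HIT, VC-HIT, VC-HIT, VC-HIT, MISS, MISS]

  [0] addr=0xae blk=10 s=2: MISS | VC []
  [1] addr=0x75 blk=7 s=3: MISS | VC []
  [2] addr=0xe0 blk=14 s=2: MISS | VC [10]
  [3] addr=0xed blk=14 s=2: L1-HIT | VC [10]
  [4] addr=0xe9 blk=14 s=2: L1-HIT | VC [10]
  [5] addr=0x64 blk=6 s=2: MISS | VC [10, 14]
  [6] addr=0xe1 blk=14 s=2: VC-HIT | VC [10, 6]
  [7] addr=0xe5 blk=14 s=2: L1-HIT | VC [10, 6]
  [8] addr=0xe1 blk=14 s=2: L1-HIT | VC [10, 6]
  [9] addr=0xa3 blk=10 s=2: VC-HIT | VC [14, 6]
  [10] addr=0x68 blk=6 s=2: VC-HIT | VC [14, 10]
  [11] addr=0xe8 blk=14 s=2: VC-HIT | VC [6, 10]
  [12] addr=0x174 blk=23 s=3: MISS | VC [6, 10, 7]
  [13] addr=0x1fd blk=31 s=3: MISS | VC [6, 10, 7, 23]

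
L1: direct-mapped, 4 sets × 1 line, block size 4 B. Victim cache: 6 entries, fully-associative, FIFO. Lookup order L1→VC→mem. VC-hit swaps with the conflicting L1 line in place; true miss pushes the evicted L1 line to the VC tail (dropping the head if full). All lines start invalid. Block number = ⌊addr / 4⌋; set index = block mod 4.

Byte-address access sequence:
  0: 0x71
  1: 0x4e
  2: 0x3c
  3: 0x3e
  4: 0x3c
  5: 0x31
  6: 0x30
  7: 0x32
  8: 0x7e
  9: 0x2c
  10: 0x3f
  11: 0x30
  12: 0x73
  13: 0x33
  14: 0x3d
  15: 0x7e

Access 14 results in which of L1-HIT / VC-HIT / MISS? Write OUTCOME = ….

OUTCOME = L1-HIT

#0 0x71→b28/s0 MISS; vc=[]
#1 0x4e→b19/s3 MISS; vc=[]
#2 0x3c→b15/s3 MISS; vc=[19]
#3 0x3e→b15/s3 L1-HIT; vc=[19]
#4 0x3c→b15/s3 L1-HIT; vc=[19]
#5 0x31→b12/s0 MISS; vc=[19,28]
#6 0x30→b12/s0 L1-HIT; vc=[19,28]
#7 0x32→b12/s0 L1-HIT; vc=[19,28]
#8 0x7e→b31/s3 MISS; vc=[19,28,15]
#9 0x2c→b11/s3 MISS; vc=[19,28,15,31]
#10 0x3f→b15/s3 VC-HIT; vc=[19,28,11,31]
#11 0x30→b12/s0 L1-HIT; vc=[19,28,11,31]
#12 0x73→b28/s0 VC-HIT; vc=[19,12,11,31]
#13 0x33→b12/s0 VC-HIT; vc=[19,28,11,31]
#14 0x3d→b15/s3 L1-HIT; vc=[19,28,11,31]
#15 0x7e→b31/s3 VC-HIT; vc=[19,28,11,15]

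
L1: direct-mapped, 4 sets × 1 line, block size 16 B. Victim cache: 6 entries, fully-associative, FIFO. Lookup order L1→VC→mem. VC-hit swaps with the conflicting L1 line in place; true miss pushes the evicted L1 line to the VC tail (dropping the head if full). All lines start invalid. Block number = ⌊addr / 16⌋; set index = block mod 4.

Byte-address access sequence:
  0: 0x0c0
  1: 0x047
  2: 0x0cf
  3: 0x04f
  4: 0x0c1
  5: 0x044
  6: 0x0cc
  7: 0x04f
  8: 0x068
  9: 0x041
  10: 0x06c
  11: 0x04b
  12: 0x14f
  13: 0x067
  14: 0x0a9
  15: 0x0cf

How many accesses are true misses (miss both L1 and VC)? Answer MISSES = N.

MISSES = 5

#0 0xc0→b12/s0 MISS; vc=[]
#1 0x47→b4/s0 MISS; vc=[12]
#2 0xcf→b12/s0 VC-HIT; vc=[4]
#3 0x4f→b4/s0 VC-HIT; vc=[12]
#4 0xc1→b12/s0 VC-HIT; vc=[4]
#5 0x44→b4/s0 VC-HIT; vc=[12]
#6 0xcc→b12/s0 VC-HIT; vc=[4]
#7 0x4f→b4/s0 VC-HIT; vc=[12]
#8 0x68→b6/s2 MISS; vc=[12]
#9 0x41→b4/s0 L1-HIT; vc=[12]
#10 0x6c→b6/s2 L1-HIT; vc=[12]
#11 0x4b→b4/s0 L1-HIT; vc=[12]
#12 0x14f→b20/s0 MISS; vc=[12,4]
#13 0x67→b6/s2 L1-HIT; vc=[12,4]
#14 0xa9→b10/s2 MISS; vc=[12,4,6]
#15 0xcf→b12/s0 VC-HIT; vc=[20,4,6]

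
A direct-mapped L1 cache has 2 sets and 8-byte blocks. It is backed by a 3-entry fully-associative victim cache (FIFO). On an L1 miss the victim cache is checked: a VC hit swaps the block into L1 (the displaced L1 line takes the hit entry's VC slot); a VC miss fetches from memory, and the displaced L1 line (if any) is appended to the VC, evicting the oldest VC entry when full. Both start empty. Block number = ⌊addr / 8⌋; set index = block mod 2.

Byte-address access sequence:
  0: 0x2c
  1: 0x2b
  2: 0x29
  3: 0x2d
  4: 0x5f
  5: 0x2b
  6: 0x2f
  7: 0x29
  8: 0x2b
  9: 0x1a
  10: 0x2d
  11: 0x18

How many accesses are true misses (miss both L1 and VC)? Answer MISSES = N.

MISSES = 3

#0 0x2c→b5/s1 MISS; vc=[]
#1 0x2b→b5/s1 L1-HIT; vc=[]
#2 0x29→b5/s1 L1-HIT; vc=[]
#3 0x2d→b5/s1 L1-HIT; vc=[]
#4 0x5f→b11/s1 MISS; vc=[5]
#5 0x2b→b5/s1 VC-HIT; vc=[11]
#6 0x2f→b5/s1 L1-HIT; vc=[11]
#7 0x29→b5/s1 L1-HIT; vc=[11]
#8 0x2b→b5/s1 L1-HIT; vc=[11]
#9 0x1a→b3/s1 MISS; vc=[11,5]
#10 0x2d→b5/s1 VC-HIT; vc=[11,3]
#11 0x18→b3/s1 VC-HIT; vc=[11,5]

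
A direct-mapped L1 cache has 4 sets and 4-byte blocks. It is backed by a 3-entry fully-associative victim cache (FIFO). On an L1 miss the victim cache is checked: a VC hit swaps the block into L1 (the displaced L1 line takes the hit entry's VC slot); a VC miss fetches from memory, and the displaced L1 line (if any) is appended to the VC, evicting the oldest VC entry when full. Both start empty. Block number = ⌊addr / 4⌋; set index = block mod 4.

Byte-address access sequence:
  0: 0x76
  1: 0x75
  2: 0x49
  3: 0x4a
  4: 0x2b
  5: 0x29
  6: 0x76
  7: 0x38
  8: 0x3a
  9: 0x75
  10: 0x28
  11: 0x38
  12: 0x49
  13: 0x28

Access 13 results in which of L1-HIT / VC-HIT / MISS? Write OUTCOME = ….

OUTCOME = VC-HIT

#0 0x76→b29/s1 MISS; vc=[]
#1 0x75→b29/s1 L1-HIT; vc=[]
#2 0x49→b18/s2 MISS; vc=[]
#3 0x4a→b18/s2 L1-HIT; vc=[]
#4 0x2b→b10/s2 MISS; vc=[18]
#5 0x29→b10/s2 L1-HIT; vc=[18]
#6 0x76→b29/s1 L1-HIT; vc=[18]
#7 0x38→b14/s2 MISS; vc=[18,10]
#8 0x3a→b14/s2 L1-HIT; vc=[18,10]
#9 0x75→b29/s1 L1-HIT; vc=[18,10]
#10 0x28→b10/s2 VC-HIT; vc=[18,14]
#11 0x38→b14/s2 VC-HIT; vc=[18,10]
#12 0x49→b18/s2 VC-HIT; vc=[14,10]
#13 0x28→b10/s2 VC-HIT; vc=[14,18]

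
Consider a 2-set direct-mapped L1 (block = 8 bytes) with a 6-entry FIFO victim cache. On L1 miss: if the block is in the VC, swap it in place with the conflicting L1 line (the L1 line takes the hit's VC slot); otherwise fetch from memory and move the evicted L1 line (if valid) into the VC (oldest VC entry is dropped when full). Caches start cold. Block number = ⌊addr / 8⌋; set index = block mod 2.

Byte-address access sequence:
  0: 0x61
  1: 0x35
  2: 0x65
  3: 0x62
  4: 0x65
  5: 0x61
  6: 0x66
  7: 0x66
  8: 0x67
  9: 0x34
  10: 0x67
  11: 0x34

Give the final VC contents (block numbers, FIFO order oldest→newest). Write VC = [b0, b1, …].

#0 0x61→b12/s0 MISS; vc=[]
#1 0x35→b6/s0 MISS; vc=[12]
#2 0x65→b12/s0 VC-HIT; vc=[6]
#3 0x62→b12/s0 L1-HIT; vc=[6]
#4 0x65→b12/s0 L1-HIT; vc=[6]
#5 0x61→b12/s0 L1-HIT; vc=[6]
#6 0x66→b12/s0 L1-HIT; vc=[6]
#7 0x66→b12/s0 L1-HIT; vc=[6]
#8 0x67→b12/s0 L1-HIT; vc=[6]
#9 0x34→b6/s0 VC-HIT; vc=[12]
#10 0x67→b12/s0 VC-HIT; vc=[6]
#11 0x34→b6/s0 VC-HIT; vc=[12]

VC = [12]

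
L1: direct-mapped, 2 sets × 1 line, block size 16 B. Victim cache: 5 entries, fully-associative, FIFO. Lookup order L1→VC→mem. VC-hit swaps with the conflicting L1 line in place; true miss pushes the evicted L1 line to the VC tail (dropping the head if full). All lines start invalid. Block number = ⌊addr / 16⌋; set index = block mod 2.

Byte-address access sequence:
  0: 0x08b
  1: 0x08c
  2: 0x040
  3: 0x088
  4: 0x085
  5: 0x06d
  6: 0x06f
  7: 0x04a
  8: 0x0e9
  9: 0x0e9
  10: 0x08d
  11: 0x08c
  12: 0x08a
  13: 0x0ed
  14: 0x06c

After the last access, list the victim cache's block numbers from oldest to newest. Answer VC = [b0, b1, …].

#0 0x8b→b8/s0 MISS; vc=[]
#1 0x8c→b8/s0 L1-HIT; vc=[]
#2 0x40→b4/s0 MISS; vc=[8]
#3 0x88→b8/s0 VC-HIT; vc=[4]
#4 0x85→b8/s0 L1-HIT; vc=[4]
#5 0x6d→b6/s0 MISS; vc=[4,8]
#6 0x6f→b6/s0 L1-HIT; vc=[4,8]
#7 0x4a→b4/s0 VC-HIT; vc=[6,8]
#8 0xe9→b14/s0 MISS; vc=[6,8,4]
#9 0xe9→b14/s0 L1-HIT; vc=[6,8,4]
#10 0x8d→b8/s0 VC-HIT; vc=[6,14,4]
#11 0x8c→b8/s0 L1-HIT; vc=[6,14,4]
#12 0x8a→b8/s0 L1-HIT; vc=[6,14,4]
#13 0xed→b14/s0 VC-HIT; vc=[6,8,4]
#14 0x6c→b6/s0 VC-HIT; vc=[14,8,4]

VC = [14, 8, 4]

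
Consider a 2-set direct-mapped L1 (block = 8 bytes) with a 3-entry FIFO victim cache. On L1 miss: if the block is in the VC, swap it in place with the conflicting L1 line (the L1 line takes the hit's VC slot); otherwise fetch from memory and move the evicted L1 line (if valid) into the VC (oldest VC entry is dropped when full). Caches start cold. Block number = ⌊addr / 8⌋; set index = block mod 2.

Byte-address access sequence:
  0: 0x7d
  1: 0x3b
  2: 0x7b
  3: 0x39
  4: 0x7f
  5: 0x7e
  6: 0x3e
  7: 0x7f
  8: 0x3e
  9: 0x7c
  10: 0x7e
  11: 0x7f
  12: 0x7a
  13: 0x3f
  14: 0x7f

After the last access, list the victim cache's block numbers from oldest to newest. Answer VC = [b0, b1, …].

0: 0x7d (blk 15, set 1) → MISS  vc=[]
1: 0x3b (blk 7, set 1) → MISS  vc=[15]
2: 0x7b (blk 15, set 1) → VC-HIT  vc=[7]
3: 0x39 (blk 7, set 1) → VC-HIT  vc=[15]
4: 0x7f (blk 15, set 1) → VC-HIT  vc=[7]
5: 0x7e (blk 15, set 1) → L1-HIT  vc=[7]
6: 0x3e (blk 7, set 1) → VC-HIT  vc=[15]
7: 0x7f (blk 15, set 1) → VC-HIT  vc=[7]
8: 0x3e (blk 7, set 1) → VC-HIT  vc=[15]
9: 0x7c (blk 15, set 1) → VC-HIT  vc=[7]
10: 0x7e (blk 15, set 1) → L1-HIT  vc=[7]
11: 0x7f (blk 15, set 1) → L1-HIT  vc=[7]
12: 0x7a (blk 15, set 1) → L1-HIT  vc=[7]
13: 0x3f (blk 7, set 1) → VC-HIT  vc=[15]
14: 0x7f (blk 15, set 1) → VC-HIT  vc=[7]

VC = [7]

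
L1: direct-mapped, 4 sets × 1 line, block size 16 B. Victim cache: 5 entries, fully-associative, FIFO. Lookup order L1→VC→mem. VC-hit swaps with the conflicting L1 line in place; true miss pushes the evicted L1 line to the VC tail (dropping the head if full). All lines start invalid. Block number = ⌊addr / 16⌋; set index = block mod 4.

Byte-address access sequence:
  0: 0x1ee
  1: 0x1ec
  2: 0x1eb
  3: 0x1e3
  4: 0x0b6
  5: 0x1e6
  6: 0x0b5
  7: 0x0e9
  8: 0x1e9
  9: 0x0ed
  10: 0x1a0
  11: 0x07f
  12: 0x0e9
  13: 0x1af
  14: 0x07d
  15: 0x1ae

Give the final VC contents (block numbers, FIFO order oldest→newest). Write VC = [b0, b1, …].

VC = [30, 14, 11]

0: 0x1ee (blk 30, set 2) → MISS  vc=[]
1: 0x1ec (blk 30, set 2) → L1-HIT  vc=[]
2: 0x1eb (blk 30, set 2) → L1-HIT  vc=[]
3: 0x1e3 (blk 30, set 2) → L1-HIT  vc=[]
4: 0xb6 (blk 11, set 3) → MISS  vc=[]
5: 0x1e6 (blk 30, set 2) → L1-HIT  vc=[]
6: 0xb5 (blk 11, set 3) → L1-HIT  vc=[]
7: 0xe9 (blk 14, set 2) → MISS  vc=[30]
8: 0x1e9 (blk 30, set 2) → VC-HIT  vc=[14]
9: 0xed (blk 14, set 2) → VC-HIT  vc=[30]
10: 0x1a0 (blk 26, set 2) → MISS  vc=[30, 14]
11: 0x7f (blk 7, set 3) → MISS  vc=[30, 14, 11]
12: 0xe9 (blk 14, set 2) → VC-HIT  vc=[30, 26, 11]
13: 0x1af (blk 26, set 2) → VC-HIT  vc=[30, 14, 11]
14: 0x7d (blk 7, set 3) → L1-HIT  vc=[30, 14, 11]
15: 0x1ae (blk 26, set 2) → L1-HIT  vc=[30, 14, 11]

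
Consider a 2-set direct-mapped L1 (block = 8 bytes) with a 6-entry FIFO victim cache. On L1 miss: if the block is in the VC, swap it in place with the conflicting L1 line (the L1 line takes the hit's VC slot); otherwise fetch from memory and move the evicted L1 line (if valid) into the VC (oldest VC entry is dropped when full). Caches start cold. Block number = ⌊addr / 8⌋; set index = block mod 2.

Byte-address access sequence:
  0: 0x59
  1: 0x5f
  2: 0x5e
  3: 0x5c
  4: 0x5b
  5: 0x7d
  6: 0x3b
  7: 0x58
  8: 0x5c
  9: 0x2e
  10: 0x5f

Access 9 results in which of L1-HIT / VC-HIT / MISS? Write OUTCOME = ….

  [0] addr=0x59 blk=11 s=1: MISS | VC []
  [1] addr=0x5f blk=11 s=1: L1-HIT | VC []
  [2] addr=0x5e blk=11 s=1: L1-HIT | VC []
  [3] addr=0x5c blk=11 s=1: L1-HIT | VC []
  [4] addr=0x5b blk=11 s=1: L1-HIT | VC []
  [5] addr=0x7d blk=15 s=1: MISS | VC [11]
  [6] addr=0x3b blk=7 s=1: MISS | VC [11, 15]
  [7] addr=0x58 blk=11 s=1: VC-HIT | VC [7, 15]
  [8] addr=0x5c blk=11 s=1: L1-HIT | VC [7, 15]
  [9] addr=0x2e blk=5 s=1: MISS | VC [7, 15, 11]
  [10] addr=0x5f blk=11 s=1: VC-HIT | VC [7, 15, 5]

OUTCOME = MISS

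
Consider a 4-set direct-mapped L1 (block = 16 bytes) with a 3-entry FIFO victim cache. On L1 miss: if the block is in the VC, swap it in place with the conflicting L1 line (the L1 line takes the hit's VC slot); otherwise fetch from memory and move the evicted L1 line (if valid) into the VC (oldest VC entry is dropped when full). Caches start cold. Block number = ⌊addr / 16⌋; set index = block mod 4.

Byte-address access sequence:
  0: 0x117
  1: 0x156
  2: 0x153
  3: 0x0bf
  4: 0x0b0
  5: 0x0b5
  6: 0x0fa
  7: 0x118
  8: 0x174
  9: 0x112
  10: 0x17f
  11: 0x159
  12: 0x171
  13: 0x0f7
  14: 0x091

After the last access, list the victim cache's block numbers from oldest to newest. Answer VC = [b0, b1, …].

VC = [11, 23, 21]

#0 0x117→b17/s1 MISS; vc=[]
#1 0x156→b21/s1 MISS; vc=[17]
#2 0x153→b21/s1 L1-HIT; vc=[17]
#3 0xbf→b11/s3 MISS; vc=[17]
#4 0xb0→b11/s3 L1-HIT; vc=[17]
#5 0xb5→b11/s3 L1-HIT; vc=[17]
#6 0xfa→b15/s3 MISS; vc=[17,11]
#7 0x118→b17/s1 VC-HIT; vc=[21,11]
#8 0x174→b23/s3 MISS; vc=[21,11,15]
#9 0x112→b17/s1 L1-HIT; vc=[21,11,15]
#10 0x17f→b23/s3 L1-HIT; vc=[21,11,15]
#11 0x159→b21/s1 VC-HIT; vc=[17,11,15]
#12 0x171→b23/s3 L1-HIT; vc=[17,11,15]
#13 0xf7→b15/s3 VC-HIT; vc=[17,11,23]
#14 0x91→b9/s1 MISS; vc=[11,23,21]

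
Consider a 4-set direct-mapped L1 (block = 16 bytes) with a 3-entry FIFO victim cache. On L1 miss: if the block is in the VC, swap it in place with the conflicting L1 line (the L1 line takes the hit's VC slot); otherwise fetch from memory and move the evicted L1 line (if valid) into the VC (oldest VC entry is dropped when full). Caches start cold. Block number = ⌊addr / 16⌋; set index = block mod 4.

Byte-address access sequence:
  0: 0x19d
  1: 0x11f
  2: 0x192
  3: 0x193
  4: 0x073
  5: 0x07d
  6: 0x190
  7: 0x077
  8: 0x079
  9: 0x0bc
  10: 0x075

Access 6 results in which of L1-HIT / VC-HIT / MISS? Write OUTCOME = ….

#0 0x19d→b25/s1 MISS; vc=[]
#1 0x11f→b17/s1 MISS; vc=[25]
#2 0x192→b25/s1 VC-HIT; vc=[17]
#3 0x193→b25/s1 L1-HIT; vc=[17]
#4 0x73→b7/s3 MISS; vc=[17]
#5 0x7d→b7/s3 L1-HIT; vc=[17]
#6 0x190→b25/s1 L1-HIT; vc=[17]
#7 0x77→b7/s3 L1-HIT; vc=[17]
#8 0x79→b7/s3 L1-HIT; vc=[17]
#9 0xbc→b11/s3 MISS; vc=[17,7]
#10 0x75→b7/s3 VC-HIT; vc=[17,11]

OUTCOME = L1-HIT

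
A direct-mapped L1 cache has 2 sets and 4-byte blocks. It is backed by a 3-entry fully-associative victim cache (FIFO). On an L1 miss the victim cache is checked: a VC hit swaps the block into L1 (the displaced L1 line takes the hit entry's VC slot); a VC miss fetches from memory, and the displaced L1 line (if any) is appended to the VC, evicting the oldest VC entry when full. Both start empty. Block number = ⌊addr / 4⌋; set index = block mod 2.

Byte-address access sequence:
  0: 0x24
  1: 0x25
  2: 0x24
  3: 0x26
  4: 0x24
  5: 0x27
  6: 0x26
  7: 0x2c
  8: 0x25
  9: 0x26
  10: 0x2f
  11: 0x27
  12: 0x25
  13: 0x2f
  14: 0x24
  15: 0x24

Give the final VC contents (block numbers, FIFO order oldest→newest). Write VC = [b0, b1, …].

#0 0x24→b9/s1 MISS; vc=[]
#1 0x25→b9/s1 L1-HIT; vc=[]
#2 0x24→b9/s1 L1-HIT; vc=[]
#3 0x26→b9/s1 L1-HIT; vc=[]
#4 0x24→b9/s1 L1-HIT; vc=[]
#5 0x27→b9/s1 L1-HIT; vc=[]
#6 0x26→b9/s1 L1-HIT; vc=[]
#7 0x2c→b11/s1 MISS; vc=[9]
#8 0x25→b9/s1 VC-HIT; vc=[11]
#9 0x26→b9/s1 L1-HIT; vc=[11]
#10 0x2f→b11/s1 VC-HIT; vc=[9]
#11 0x27→b9/s1 VC-HIT; vc=[11]
#12 0x25→b9/s1 L1-HIT; vc=[11]
#13 0x2f→b11/s1 VC-HIT; vc=[9]
#14 0x24→b9/s1 VC-HIT; vc=[11]
#15 0x24→b9/s1 L1-HIT; vc=[11]

VC = [11]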